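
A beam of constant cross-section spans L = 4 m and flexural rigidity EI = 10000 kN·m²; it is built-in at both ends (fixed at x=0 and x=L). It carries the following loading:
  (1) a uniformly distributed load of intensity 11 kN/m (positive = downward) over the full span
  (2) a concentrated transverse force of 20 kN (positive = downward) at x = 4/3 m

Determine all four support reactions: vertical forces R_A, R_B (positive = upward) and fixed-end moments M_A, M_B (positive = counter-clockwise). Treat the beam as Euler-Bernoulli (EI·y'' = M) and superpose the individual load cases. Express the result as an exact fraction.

R_A = 994/27 kN, M_A = 716/27 kN·m, R_B = 734/27 kN, M_B = -556/27 kN·m

Load 1 — uniform load w=11 kN/m over full span:
  R_A = wL/2 = 11·4/2 = 22 kN
  M_A = wL²/12 = 11·4²/12 = 44/3 kN·m
  R_B = wL/2 = 11·4/2 = 22 kN
  M_B = -wL²/12 = -11·4²/12 = -44/3 kN·m
Load 2 — point force P=20 kN at a=4/3 m (b=L-a=8/3):
  R_A = Pb²(3a+b)/L³ = 20·(8/3)²·(3·(4/3)+(8/3))/4³ = 400/27 kN
  M_A = Pab²/L² = 20·(4/3)·(8/3)²/4² = 320/27 kN·m
  R_B = Pa²(a+3b)/L³ = 20·(4/3)²·((4/3)+3·(8/3))/4³ = 140/27 kN
  M_B = -Pa²b/L² = -20·(4/3)²·(8/3)/4² = -160/27 kN·m
Superposition: R_A = 994/27 kN, M_A = 716/27 kN·m, R_B = 734/27 kN, M_B = -556/27 kN·m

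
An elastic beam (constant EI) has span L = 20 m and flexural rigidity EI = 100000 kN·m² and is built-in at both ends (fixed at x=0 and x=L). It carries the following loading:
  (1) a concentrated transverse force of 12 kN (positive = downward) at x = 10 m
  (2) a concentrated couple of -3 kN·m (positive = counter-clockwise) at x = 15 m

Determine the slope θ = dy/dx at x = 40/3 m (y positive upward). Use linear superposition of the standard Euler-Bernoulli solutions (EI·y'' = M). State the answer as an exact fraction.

θ(40/3) = 77/120000 rad

Load 1 — point force P=12 kN at a=10 m (b=L-a=10):
  θ_1 = Pa²(L-x)(2bL-(3b+a)(L-x))/(2L³EI)  [x>a] = 12·10²·(20-(40/3))·(2·10·20-(3·10+10)·(20-(40/3)))/(2·20³·100000) = 1/1500 rad
Load 2 — applied couple M₀=-3 kN·m at a=15 m (b=L-a=5):
  θ_2 = (R_Ax²/2 - M_Ax)/EI  [x≤a] with R_A=-27/160, M_A=-15/16 = ((-27/160)·(40/3)²/2 - (-15/16)·(40/3))/100000 = -1/40000 rad
Superposition: θ = Σ θ_i = 77/120000 rad ≈ 0.000642 rad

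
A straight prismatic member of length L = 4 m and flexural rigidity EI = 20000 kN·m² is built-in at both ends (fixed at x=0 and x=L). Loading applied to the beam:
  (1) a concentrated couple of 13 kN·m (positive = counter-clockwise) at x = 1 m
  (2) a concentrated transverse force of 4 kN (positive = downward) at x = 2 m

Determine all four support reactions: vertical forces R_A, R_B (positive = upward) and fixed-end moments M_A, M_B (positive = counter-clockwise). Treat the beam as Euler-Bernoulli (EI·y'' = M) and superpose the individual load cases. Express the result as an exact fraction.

R_A = 181/32 kN, M_A = -7/16 kN·m, R_B = -53/32 kN, M_B = 33/16 kN·m

Load 1 — applied couple M₀=13 kN·m at a=1 m (b=L-a=3):
  R_A = 6M₀ab/L³ = 6·13·1·3/4³ = 117/32 kN
  M_A = M₀b(2a-b)/L² = 13·3·(2·1-3)/4² = -39/16 kN·m
  R_B = -6M₀ab/L³ = -6·13·1·3/4³ = -117/32 kN
  M_B = M₀a(2b-a)/L² = 13·1·(2·3-1)/4² = 65/16 kN·m
Load 2 — point force P=4 kN at a=2 m (b=L-a=2):
  R_A = Pb²(3a+b)/L³ = 4·2²·(3·2+2)/4³ = 2 kN
  M_A = Pab²/L² = 4·2·2²/4² = 2 kN·m
  R_B = Pa²(a+3b)/L³ = 4·2²·(2+3·2)/4³ = 2 kN
  M_B = -Pa²b/L² = -4·2²·2/4² = -2 kN·m
Superposition: R_A = 181/32 kN, M_A = -7/16 kN·m, R_B = -53/32 kN, M_B = 33/16 kN·m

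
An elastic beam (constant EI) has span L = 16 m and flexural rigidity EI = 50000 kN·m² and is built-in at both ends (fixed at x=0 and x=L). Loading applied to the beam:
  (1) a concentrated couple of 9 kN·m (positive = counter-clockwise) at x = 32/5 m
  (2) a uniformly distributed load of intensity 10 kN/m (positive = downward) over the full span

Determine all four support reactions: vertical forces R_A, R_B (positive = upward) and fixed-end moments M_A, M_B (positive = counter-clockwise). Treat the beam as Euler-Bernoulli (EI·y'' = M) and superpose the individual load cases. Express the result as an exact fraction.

R_A = 8081/100 kN, M_A = 16081/75 kN·m, R_B = 7919/100 kN, M_B = -15784/75 kN·m

Load 1 — applied couple M₀=9 kN·m at a=32/5 m (b=L-a=48/5):
  R_A = 6M₀ab/L³ = 6·9·(32/5)·(48/5)/16³ = 81/100 kN
  M_A = M₀b(2a-b)/L² = 9·(48/5)·(2·(32/5)-(48/5))/16² = 27/25 kN·m
  R_B = -6M₀ab/L³ = -6·9·(32/5)·(48/5)/16³ = -81/100 kN
  M_B = M₀a(2b-a)/L² = 9·(32/5)·(2·(48/5)-(32/5))/16² = 72/25 kN·m
Load 2 — uniform load w=10 kN/m over full span:
  R_A = wL/2 = 10·16/2 = 80 kN
  M_A = wL²/12 = 10·16²/12 = 640/3 kN·m
  R_B = wL/2 = 10·16/2 = 80 kN
  M_B = -wL²/12 = -10·16²/12 = -640/3 kN·m
Superposition: R_A = 8081/100 kN, M_A = 16081/75 kN·m, R_B = 7919/100 kN, M_B = -15784/75 kN·m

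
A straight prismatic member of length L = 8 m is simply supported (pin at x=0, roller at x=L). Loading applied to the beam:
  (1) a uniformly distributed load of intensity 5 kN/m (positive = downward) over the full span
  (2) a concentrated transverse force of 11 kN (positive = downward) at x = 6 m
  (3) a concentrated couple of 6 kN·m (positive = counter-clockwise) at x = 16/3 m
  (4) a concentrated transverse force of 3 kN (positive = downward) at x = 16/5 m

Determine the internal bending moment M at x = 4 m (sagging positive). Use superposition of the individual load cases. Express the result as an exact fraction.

Load 1 — uniform load w=5 kN/m over full span:
  M_1 = wx(L-x)/2 = 5·4·(8-4)/2 = 40 kN·m
Load 2 — point force P=11 kN at a=6 m (b=L-a=2):
  M_2 = Pbx/L  [x≤a] = 11·2·4/8 = 11 kN·m
Load 3 — applied couple M₀=6 kN·m at a=16/3 m (b=L-a=8/3):
  M_3 = M₀x/L  [x≤a] = 6·4/8 = 3 kN·m
Load 4 — point force P=3 kN at a=16/5 m (b=L-a=24/5):
  M_4 = Pa(L-x)/L  [x>a] = 3·(16/5)·(8-4)/8 = 24/5 kN·m
Superposition: M = Σ M_i = 294/5 kN·m ≈ 58.800000 kN·m

M(4) = 294/5 kN·m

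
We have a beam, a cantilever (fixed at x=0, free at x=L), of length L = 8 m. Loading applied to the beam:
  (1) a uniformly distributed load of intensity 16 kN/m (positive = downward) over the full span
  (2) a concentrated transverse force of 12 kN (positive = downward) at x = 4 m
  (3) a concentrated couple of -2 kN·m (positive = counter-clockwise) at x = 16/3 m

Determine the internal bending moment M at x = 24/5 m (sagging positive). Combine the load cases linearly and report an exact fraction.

M(24/5) = -2098/25 kN·m

Load 1 — uniform load w=16 kN/m over full span:
  M_1 = -w(L-x)²/2 = -16·(8-(24/5))²/2 = -2048/25 kN·m
Load 2 — point force P=12 kN at a=4 m (b=L-a=4):
  M_2 = 0  [x>a] = 0 kN·m
Load 3 — applied couple M₀=-2 kN·m at a=16/3 m (b=L-a=8/3):
  M_3 = M₀  [x≤a] = (-2) = -2 kN·m
Superposition: M = Σ M_i = -2098/25 kN·m ≈ -83.920000 kN·m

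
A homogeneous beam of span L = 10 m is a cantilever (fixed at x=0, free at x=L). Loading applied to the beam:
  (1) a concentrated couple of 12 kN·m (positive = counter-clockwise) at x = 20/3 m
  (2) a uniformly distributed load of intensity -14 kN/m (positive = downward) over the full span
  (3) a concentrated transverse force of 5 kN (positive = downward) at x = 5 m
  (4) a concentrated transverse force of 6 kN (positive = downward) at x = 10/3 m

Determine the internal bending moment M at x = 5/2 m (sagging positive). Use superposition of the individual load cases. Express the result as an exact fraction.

M(5/2) = 1553/4 kN·m

Load 1 — applied couple M₀=12 kN·m at a=20/3 m (b=L-a=10/3):
  M_1 = M₀  [x≤a] = 12 = 12 kN·m
Load 2 — uniform load w=-14 kN/m over full span:
  M_2 = -w(L-x)²/2 = -(-14)·(10-(5/2))²/2 = 1575/4 kN·m
Load 3 — point force P=5 kN at a=5 m (b=L-a=5):
  M_3 = -P(a-x)  [x≤a] = -5·(5-(5/2)) = -25/2 kN·m
Load 4 — point force P=6 kN at a=10/3 m (b=L-a=20/3):
  M_4 = -P(a-x)  [x≤a] = -6·((10/3)-(5/2)) = -5 kN·m
Superposition: M = Σ M_i = 1553/4 kN·m ≈ 388.250000 kN·m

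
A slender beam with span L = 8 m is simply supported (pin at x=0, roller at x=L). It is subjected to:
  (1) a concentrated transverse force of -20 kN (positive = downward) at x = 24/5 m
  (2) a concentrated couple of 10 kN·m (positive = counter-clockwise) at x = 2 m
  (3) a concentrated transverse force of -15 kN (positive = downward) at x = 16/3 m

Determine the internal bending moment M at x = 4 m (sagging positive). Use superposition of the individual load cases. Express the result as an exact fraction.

Load 1 — point force P=-20 kN at a=24/5 m (b=L-a=16/5):
  M_1 = Pbx/L  [x≤a] = (-20)·(16/5)·4/8 = -32 kN·m
Load 2 — applied couple M₀=10 kN·m at a=2 m (b=L-a=6):
  M_2 = M₀x/L - M₀  [x>a] = 10·4/8 - 10 = -5 kN·m
Load 3 — point force P=-15 kN at a=16/3 m (b=L-a=8/3):
  M_3 = Pbx/L  [x≤a] = (-15)·(8/3)·4/8 = -20 kN·m
Superposition: M = Σ M_i = -57 kN·m ≈ -57.000000 kN·m

M(4) = -57 kN·m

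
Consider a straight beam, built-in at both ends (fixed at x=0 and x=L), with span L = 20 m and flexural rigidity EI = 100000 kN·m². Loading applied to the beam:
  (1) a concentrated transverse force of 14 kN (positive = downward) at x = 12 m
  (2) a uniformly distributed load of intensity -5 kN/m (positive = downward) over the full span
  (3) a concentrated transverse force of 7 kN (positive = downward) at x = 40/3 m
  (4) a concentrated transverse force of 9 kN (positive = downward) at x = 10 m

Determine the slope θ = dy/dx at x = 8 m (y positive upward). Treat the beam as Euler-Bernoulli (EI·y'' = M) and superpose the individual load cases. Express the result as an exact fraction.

θ(8) = 11747/28125000 rad

Load 1 — point force P=14 kN at a=12 m (b=L-a=8):
  θ_1 = -Pb²x(2aL-(3a+b)x)/(2L³EI)  [x≤a] = -14·8²·8·(2·12·20-(3·12+8)·8)/(2·20³·100000) = -224/390625 rad
Load 2 — uniform load w=-5 kN/m over full span:
  θ_2 = -wx(L-x)(L-2x)/(12EI) = -(-5)·8·(20-8)·(20-2·8)/(12·100000) = 1/625 rad
Load 3 — point force P=7 kN at a=40/3 m (b=L-a=20/3):
  θ_3 = -Pb²x(2aL-(3a+b)x)/(2L³EI)  [x≤a] = -7·(20/3)²·8·(2·(40/3)·20-(3·(40/3)+(20/3))·8)/(2·20³·100000) = -7/28125 rad
Load 4 — point force P=9 kN at a=10 m (b=L-a=10):
  θ_4 = -Pb²x(2aL-(3a+b)x)/(2L³EI)  [x≤a] = -9·10²·8·(2·10·20-(3·10+10)·8)/(2·20³·100000) = -9/25000 rad
Superposition: θ = Σ θ_i = 11747/28125000 rad ≈ 0.000418 rad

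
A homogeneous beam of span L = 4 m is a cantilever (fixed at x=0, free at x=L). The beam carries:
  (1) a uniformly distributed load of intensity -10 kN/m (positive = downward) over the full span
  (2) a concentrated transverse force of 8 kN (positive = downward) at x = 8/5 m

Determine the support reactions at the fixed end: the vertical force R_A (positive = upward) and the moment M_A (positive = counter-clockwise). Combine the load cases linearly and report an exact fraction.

Load 1 — uniform load w=-10 kN/m over full span:
  R_A = wL = (-10)·4 = -40 kN
  M_A = wL²/2 = (-10)·4²/2 = -80 kN·m
Load 2 — point force P=8 kN at a=8/5 m (b=L-a=12/5):
  R_A = P = 8 kN
  M_A = Pa = 8·(8/5) = 64/5 kN·m
Superposition: R_A = -32 kN, M_A = -336/5 kN·m

R_A = -32 kN, M_A = -336/5 kN·m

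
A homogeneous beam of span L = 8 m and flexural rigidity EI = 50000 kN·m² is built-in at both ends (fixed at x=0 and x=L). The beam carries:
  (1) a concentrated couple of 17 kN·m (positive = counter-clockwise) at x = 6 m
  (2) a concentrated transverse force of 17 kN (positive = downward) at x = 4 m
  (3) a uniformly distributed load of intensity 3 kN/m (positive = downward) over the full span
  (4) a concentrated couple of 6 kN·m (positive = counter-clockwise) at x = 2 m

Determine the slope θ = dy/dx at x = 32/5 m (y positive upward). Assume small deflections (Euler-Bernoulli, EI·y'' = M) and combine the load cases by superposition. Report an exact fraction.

Load 1 — applied couple M₀=17 kN·m at a=6 m (b=L-a=2):
  θ_1 = (R_Ax²/2 - M_Ax - M₀(x-a))/EI  [x>a] with R_A=153/64, M_A=85/16 = ((153/64)·(32/5)²/2 - (85/16)·(32/5) - 17·((32/5)-6))/50000 = 51/312500 rad
Load 2 — point force P=17 kN at a=4 m (b=L-a=4):
  θ_2 = Pa²(L-x)(2bL-(3b+a)(L-x))/(2L³EI)  [x>a] = 17·4²·(8-(32/5))·(2·4·8-(3·4+4)·(8-(32/5)))/(2·8³·50000) = 51/156250 rad
Load 3 — uniform load w=3 kN/m over full span:
  θ_3 = -wx(L-x)(L-2x)/(12EI) = -3·(32/5)·(8-(32/5))·(8-2·(32/5))/(12·50000) = 96/390625 rad
Load 4 — applied couple M₀=6 kN·m at a=2 m (b=L-a=6):
  θ_4 = (R_Ax²/2 - M_Ax - M₀(x-a))/EI  [x>a] with R_A=27/32, M_A=-9/8 = ((27/32)·(32/5)²/2 - (-9/8)·(32/5) - 6·((32/5)-2))/50000 = -3/78125 rad
Superposition: θ = Σ θ_i = 1089/1562500 rad ≈ 0.000697 rad

θ(32/5) = 1089/1562500 rad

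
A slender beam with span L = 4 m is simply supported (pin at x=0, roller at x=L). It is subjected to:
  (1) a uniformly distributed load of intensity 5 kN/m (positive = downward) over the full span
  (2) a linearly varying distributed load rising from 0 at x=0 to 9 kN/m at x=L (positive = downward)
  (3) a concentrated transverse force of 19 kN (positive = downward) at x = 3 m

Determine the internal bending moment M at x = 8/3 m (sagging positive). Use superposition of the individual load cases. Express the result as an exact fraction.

Load 1 — uniform load w=5 kN/m over full span:
  M_1 = wx(L-x)/2 = 5·(8/3)·(4-(8/3))/2 = 80/9 kN·m
Load 2 — triangular load w₀=9 kN/m (0→w₀ over full span):
  M_2 = w₀Lx/6 - w₀x³/(6L) = 9·4·(8/3)/6 - 9·(8/3)³/(6·4) = 80/9 kN·m
Load 3 — point force P=19 kN at a=3 m (b=L-a=1):
  M_3 = Pbx/L  [x≤a] = 19·1·(8/3)/4 = 38/3 kN·m
Superposition: M = Σ M_i = 274/9 kN·m ≈ 30.444444 kN·m

M(8/3) = 274/9 kN·m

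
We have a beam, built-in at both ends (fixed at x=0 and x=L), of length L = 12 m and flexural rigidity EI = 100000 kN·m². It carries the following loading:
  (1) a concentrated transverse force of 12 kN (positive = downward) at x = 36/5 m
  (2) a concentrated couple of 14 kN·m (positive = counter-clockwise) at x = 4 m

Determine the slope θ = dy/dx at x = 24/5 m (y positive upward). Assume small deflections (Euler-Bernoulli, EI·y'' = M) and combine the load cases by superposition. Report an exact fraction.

Load 1 — point force P=12 kN at a=36/5 m (b=L-a=24/5):
  θ_1 = -Pb²x(2aL-(3a+b)x)/(2L³EI)  [x≤a] = -12·(24/5)²·(24/5)·(2·(36/5)·12-(3·(36/5)+(24/5))·(24/5))/(2·12³·100000) = -1728/9765625 rad
Load 2 — applied couple M₀=14 kN·m at a=4 m (b=L-a=8):
  θ_2 = (R_Ax²/2 - M_Ax - M₀(x-a))/EI  [x>a] with R_A=14/9, M_A=0 = ((14/9)·(24/5)²/2 - 0·(24/5) - 14·((24/5)-4))/100000 = 21/312500 rad
Superposition: θ = Σ θ_i = -4287/39062500 rad ≈ -0.000110 rad

θ(24/5) = -4287/39062500 rad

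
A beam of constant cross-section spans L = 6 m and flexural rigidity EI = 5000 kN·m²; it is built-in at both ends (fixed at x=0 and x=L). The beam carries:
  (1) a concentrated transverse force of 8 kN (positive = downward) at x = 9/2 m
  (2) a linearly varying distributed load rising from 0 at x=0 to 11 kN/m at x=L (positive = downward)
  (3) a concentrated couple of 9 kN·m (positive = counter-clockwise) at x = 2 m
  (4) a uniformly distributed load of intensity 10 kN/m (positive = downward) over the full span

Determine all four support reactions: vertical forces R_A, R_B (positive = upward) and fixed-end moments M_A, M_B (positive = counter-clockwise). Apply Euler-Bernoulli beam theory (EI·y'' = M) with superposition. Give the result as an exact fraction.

R_A = 863/20 kN, M_A = 909/20 kN·m, R_B = 1157/20 kN, M_B = -1071/20 kN·m

Load 1 — point force P=8 kN at a=9/2 m (b=L-a=3/2):
  R_A = Pb²(3a+b)/L³ = 8·(3/2)²·(3·(9/2)+(3/2))/6³ = 5/4 kN
  M_A = Pab²/L² = 8·(9/2)·(3/2)²/6² = 9/4 kN·m
  R_B = Pa²(a+3b)/L³ = 8·(9/2)²·((9/2)+3·(3/2))/6³ = 27/4 kN
  M_B = -Pa²b/L² = -8·(9/2)²·(3/2)/6² = -27/4 kN·m
Load 2 — triangular load w₀=11 kN/m (0→w₀ over full span):
  R_A = 3w₀L/20 = 3·11·6/20 = 99/10 kN
  M_A = w₀L²/30 = 11·6²/30 = 66/5 kN·m
  R_B = 7w₀L/20 = 7·11·6/20 = 231/10 kN
  M_B = -w₀L²/20 = -11·6²/20 = -99/5 kN·m
Load 3 — applied couple M₀=9 kN·m at a=2 m (b=L-a=4):
  R_A = 6M₀ab/L³ = 6·9·2·4/6³ = 2 kN
  M_A = M₀b(2a-b)/L² = 9·4·(2·2-4)/6² = 0 kN·m
  R_B = -6M₀ab/L³ = -6·9·2·4/6³ = -2 kN
  M_B = M₀a(2b-a)/L² = 9·2·(2·4-2)/6² = 3 kN·m
Load 4 — uniform load w=10 kN/m over full span:
  R_A = wL/2 = 10·6/2 = 30 kN
  M_A = wL²/12 = 10·6²/12 = 30 kN·m
  R_B = wL/2 = 10·6/2 = 30 kN
  M_B = -wL²/12 = -10·6²/12 = -30 kN·m
Superposition: R_A = 863/20 kN, M_A = 909/20 kN·m, R_B = 1157/20 kN, M_B = -1071/20 kN·m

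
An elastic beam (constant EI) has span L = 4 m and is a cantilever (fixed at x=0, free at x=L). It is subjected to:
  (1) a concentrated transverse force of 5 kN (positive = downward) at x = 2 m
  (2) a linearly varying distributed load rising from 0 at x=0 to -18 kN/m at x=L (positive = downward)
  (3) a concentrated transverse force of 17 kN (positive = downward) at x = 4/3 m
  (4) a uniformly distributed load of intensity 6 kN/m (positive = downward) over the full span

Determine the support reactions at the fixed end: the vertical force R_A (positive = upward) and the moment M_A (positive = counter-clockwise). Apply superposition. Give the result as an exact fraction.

Load 1 — point force P=5 kN at a=2 m (b=L-a=2):
  R_A = P = 5 kN
  M_A = Pa = 5·2 = 10 kN·m
Load 2 — triangular load w₀=-18 kN/m (0→w₀ over full span):
  R_A = w₀L/2 = (-18)·4/2 = -36 kN
  M_A = w₀L²/3 = (-18)·4²/3 = -96 kN·m
Load 3 — point force P=17 kN at a=4/3 m (b=L-a=8/3):
  R_A = P = 17 kN
  M_A = Pa = 17·(4/3) = 68/3 kN·m
Load 4 — uniform load w=6 kN/m over full span:
  R_A = wL = 6·4 = 24 kN
  M_A = wL²/2 = 6·4²/2 = 48 kN·m
Superposition: R_A = 10 kN, M_A = -46/3 kN·m

R_A = 10 kN, M_A = -46/3 kN·m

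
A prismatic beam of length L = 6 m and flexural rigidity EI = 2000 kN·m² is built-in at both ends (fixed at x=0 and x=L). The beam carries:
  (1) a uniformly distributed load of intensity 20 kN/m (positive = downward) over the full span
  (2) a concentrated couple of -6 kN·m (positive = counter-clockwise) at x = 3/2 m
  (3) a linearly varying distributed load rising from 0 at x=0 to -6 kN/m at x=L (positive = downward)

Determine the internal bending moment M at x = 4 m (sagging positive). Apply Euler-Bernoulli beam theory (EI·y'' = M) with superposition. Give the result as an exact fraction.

Load 1 — uniform load w=20 kN/m over full span:
  M_1 = wLx/2 - wL²/12 - wx²/2 = 20·6·4/2 - 20·6²/12 - 20·4²/2 = 20 kN·m
Load 2 — applied couple M₀=-6 kN·m at a=3/2 m (b=L-a=9/2):
  M_2 = R_Ax - M_A - M₀  [x>a] with R_A=-9/8, M_A=9/8 = (-9/8)·4 - (9/8) - (-6) = 3/8 kN·m
Load 3 — triangular load w₀=-6 kN/m (0→w₀ over full span):
  M_3 = 3w₀Lx/20 - w₀L²/30 - w₀x³/(6L) = 3·(-6)·6·4/20 - (-6)·6²/30 - (-6)·4³/(6·6) = -56/15 kN·m
Superposition: M = Σ M_i = 1997/120 kN·m ≈ 16.641667 kN·m

M(4) = 1997/120 kN·m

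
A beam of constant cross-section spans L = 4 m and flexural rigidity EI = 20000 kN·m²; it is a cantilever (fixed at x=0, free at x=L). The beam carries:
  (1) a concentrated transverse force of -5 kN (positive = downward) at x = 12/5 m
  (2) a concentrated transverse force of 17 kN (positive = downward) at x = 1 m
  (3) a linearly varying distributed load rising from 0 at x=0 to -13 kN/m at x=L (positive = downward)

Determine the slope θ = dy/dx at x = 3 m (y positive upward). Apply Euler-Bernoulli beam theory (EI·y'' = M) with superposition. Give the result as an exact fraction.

θ(3) = 17259/3200000 rad

Load 1 — point force P=-5 kN at a=12/5 m (b=L-a=8/5):
  θ_1 = -Pa²/(2EI)  [x>a] = -(-5)·(12/5)²/(2·20000) = 9/12500 rad
Load 2 — point force P=17 kN at a=1 m (b=L-a=3):
  θ_2 = -Pa²/(2EI)  [x>a] = -17·1²/(2·20000) = -17/40000 rad
Load 3 — triangular load w₀=-13 kN/m (0→w₀ over full span):
  θ_3 = (w₀Lx²/4-w₀L²x/3-w₀x⁴/(24L))/EI = ((-13)·4·3²/4-(-13)·4²·3/3-(-13)·3⁴/(24·4))/20000 = 3263/640000 rad
Superposition: θ = Σ θ_i = 17259/3200000 rad ≈ 0.005393 rad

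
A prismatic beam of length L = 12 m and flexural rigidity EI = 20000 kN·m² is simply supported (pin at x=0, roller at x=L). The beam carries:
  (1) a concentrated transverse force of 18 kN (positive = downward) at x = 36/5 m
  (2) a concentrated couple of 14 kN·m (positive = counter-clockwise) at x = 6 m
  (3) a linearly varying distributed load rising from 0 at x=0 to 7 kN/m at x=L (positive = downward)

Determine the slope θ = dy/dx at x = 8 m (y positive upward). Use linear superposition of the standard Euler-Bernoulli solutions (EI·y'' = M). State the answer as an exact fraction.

θ(8) = 219449/22500000 rad

Load 1 — point force P=18 kN at a=36/5 m (b=L-a=24/5):
  θ_1 = -Pa(2L²-6Lx+3x²+a²)/(6LEI)  [x>a] = -18·(36/5)·(2·12²-6·12·8+3·8²+(36/5)²)/(6·12·20000) = 621/156250 rad
Load 2 — applied couple M₀=14 kN·m at a=6 m (b=L-a=6):
  θ_2 = (M₀x²/(2L)-M₀(x-a)+C₁)/EI  [x>a] with C₁=M₀(3b²-L²)/(6L)=-7 = (14·8²/(2·12)-14·(8-6)+(-7))/20000 = 7/60000 rad
Load 3 — triangular load w₀=7 kN/m (0→w₀ over full span):
  θ_3 = -w₀(7L⁴-30L²x²+15x⁴)/(360LEI) = -7·(7·12⁴-30·12²·8²+15·8⁴)/(360·12·20000) = 637/112500 rad
Superposition: θ = Σ θ_i = 219449/22500000 rad ≈ 0.009753 rad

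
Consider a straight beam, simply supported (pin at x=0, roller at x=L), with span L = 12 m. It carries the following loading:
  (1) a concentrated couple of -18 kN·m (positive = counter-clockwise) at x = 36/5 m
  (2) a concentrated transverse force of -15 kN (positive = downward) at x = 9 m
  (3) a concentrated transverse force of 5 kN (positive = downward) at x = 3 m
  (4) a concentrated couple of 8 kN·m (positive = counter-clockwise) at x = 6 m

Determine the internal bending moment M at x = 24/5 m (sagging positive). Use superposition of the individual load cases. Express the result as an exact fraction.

Load 1 — applied couple M₀=-18 kN·m at a=36/5 m (b=L-a=24/5):
  M_1 = M₀x/L  [x≤a] = (-18)·(24/5)/12 = -36/5 kN·m
Load 2 — point force P=-15 kN at a=9 m (b=L-a=3):
  M_2 = Pbx/L  [x≤a] = (-15)·3·(24/5)/12 = -18 kN·m
Load 3 — point force P=5 kN at a=3 m (b=L-a=9):
  M_3 = Pa(L-x)/L  [x>a] = 5·3·(12-(24/5))/12 = 9 kN·m
Load 4 — applied couple M₀=8 kN·m at a=6 m (b=L-a=6):
  M_4 = M₀x/L  [x≤a] = 8·(24/5)/12 = 16/5 kN·m
Superposition: M = Σ M_i = -13 kN·m ≈ -13.000000 kN·m

M(24/5) = -13 kN·m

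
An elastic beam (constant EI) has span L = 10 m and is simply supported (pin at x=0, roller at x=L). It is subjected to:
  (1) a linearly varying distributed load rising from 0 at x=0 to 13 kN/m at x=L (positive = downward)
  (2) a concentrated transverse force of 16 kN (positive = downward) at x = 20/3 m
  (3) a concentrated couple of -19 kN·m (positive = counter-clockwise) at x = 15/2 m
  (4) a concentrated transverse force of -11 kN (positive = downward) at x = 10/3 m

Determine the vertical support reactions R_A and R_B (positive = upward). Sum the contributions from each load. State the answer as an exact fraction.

Load 1 — triangular load w₀=13 kN/m (0→w₀ over full span):
  R_A = w₀L/6 = 13·10/6 = 65/3 kN
  R_B = w₀L/3 = 13·10/3 = 130/3 kN
Load 2 — point force P=16 kN at a=20/3 m (b=L-a=10/3):
  R_A = Pb/L = 16·(10/3)/10 = 16/3 kN
  R_B = Pa/L = 16·(20/3)/10 = 32/3 kN
Load 3 — applied couple M₀=-19 kN·m at a=15/2 m (b=L-a=5/2):
  R_A = M₀/L = (-19)/10 = -19/10 kN
  R_B = -M₀/L = -(-19)/10 = 19/10 kN
Load 4 — point force P=-11 kN at a=10/3 m (b=L-a=20/3):
  R_A = Pb/L = (-11)·(20/3)/10 = -22/3 kN
  R_B = Pa/L = (-11)·(10/3)/10 = -11/3 kN
Superposition: R_A = 533/30 kN, R_B = 1567/30 kN

R_A = 533/30 kN, R_B = 1567/30 kN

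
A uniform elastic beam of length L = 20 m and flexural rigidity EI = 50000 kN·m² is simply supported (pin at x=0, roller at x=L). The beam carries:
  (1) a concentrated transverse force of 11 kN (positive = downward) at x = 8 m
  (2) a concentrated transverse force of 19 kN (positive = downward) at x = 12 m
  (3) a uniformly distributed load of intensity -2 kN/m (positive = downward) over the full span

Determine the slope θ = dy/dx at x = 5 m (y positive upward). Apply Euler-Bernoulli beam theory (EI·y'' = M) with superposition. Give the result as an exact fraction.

Load 1 — point force P=11 kN at a=8 m (b=L-a=12):
  θ_1 = -Pb(L²-b²-3x²)/(6LEI)  [x≤a] = -11·12·(20²-12²-3·5²)/(6·20·50000) = -1991/500000 rad
Load 2 — point force P=19 kN at a=12 m (b=L-a=8):
  θ_2 = -Pb(L²-b²-3x²)/(6LEI)  [x≤a] = -19·8·(20²-8²-3·5²)/(6·20·50000) = -1653/250000 rad
Load 3 — uniform load w=-2 kN/m over full span:
  θ_3 = -w(L³-6Lx²+4x³)/(24EI) = -(-2)·(20³-6·20·5²+4·5³)/(24·50000) = 11/1200 rad
Superposition: θ = Σ θ_i = -2141/1500000 rad ≈ -0.001427 rad

θ(5) = -2141/1500000 rad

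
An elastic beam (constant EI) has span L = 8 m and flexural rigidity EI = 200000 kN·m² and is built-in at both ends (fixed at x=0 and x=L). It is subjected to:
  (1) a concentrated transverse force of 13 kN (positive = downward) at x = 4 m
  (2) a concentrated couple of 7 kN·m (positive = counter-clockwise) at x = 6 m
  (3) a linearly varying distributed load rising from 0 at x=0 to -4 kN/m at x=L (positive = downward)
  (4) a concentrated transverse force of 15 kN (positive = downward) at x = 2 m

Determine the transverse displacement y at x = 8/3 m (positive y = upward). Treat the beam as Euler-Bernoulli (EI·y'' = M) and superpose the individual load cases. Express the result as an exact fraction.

Load 1 — point force P=13 kN at a=4 m (b=L-a=4):
  y_1 = -Pb²x²(3aL-(3a+b)x)/(6L³EI)  [x≤a] = -13·4²·(8/3)²·(3·4·8-(3·4+4)·(8/3))/(6·8³·200000) = -13/101250 m
Load 2 — applied couple M₀=7 kN·m at a=6 m (b=L-a=2):
  y_2 = (R_Ax³/6 - M_Ax²/2)/EI  [x≤a] with R_A=63/64, M_A=35/16 = ((63/64)·(8/3)³/6 - (35/16)·(8/3)²/2)/200000 = -7/300000 m
Load 3 — triangular load w₀=-4 kN/m (0→w₀ over full span):
  y_3 = -w₀x²(L-x)²(x+2L)/(120LEI) = -(-4)·(8/3)²·(8-(8/3))²·((8/3)+2·8)/(120·8·200000) = 896/11390625 m
Load 4 — point force P=15 kN at a=2 m (b=L-a=6):
  y_4 = -Pa²(L-x)²(3bL-(3b+a)(L-x))/(6L³EI)  [x>a] = -15·2²·(8-(8/3))²·(3·6·8-(3·6+2)·(8-(8/3)))/(6·8³·200000) = -7/67500 m
Superposition: y = Σ y_i = -64433/364500000 m ≈ -0.000177 m

y(8/3) = -64433/364500000 m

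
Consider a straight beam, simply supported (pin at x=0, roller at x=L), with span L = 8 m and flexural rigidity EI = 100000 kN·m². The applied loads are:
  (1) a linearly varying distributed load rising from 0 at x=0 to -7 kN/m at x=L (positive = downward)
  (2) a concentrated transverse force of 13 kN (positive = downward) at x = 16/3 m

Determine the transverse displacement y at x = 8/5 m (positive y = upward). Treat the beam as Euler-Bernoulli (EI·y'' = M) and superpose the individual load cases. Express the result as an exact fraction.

y(8/5) = 1678024/3955078125 m

Load 1 — triangular load w₀=-7 kN/m (0→w₀ over full span):
  y_1 = -w₀x(7L⁴-10L²x²+3x⁴)/(360LEI) = -(-7)·(8/5)·(7·8⁴-10·8²·(8/5)²+3·(8/5)⁴)/(360·8·100000) = 154112/146484375 m
Load 2 — point force P=13 kN at a=16/3 m (b=L-a=8/3):
  y_2 = -Pbx(L²-b²-x²)/(6LEI)  [x≤a] = -13·(8/3)·(8/5)·(8²-(8/3)²-(8/5)²)/(6·8·100000) = -19864/31640625 m
Superposition: y = Σ y_i = 1678024/3955078125 m ≈ 0.000424 m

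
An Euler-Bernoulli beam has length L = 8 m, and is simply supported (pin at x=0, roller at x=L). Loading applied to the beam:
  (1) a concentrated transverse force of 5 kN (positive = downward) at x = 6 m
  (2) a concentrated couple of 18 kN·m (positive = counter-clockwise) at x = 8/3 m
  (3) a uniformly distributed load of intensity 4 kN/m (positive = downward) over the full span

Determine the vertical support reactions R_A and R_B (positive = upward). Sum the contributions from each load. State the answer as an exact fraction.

R_A = 39/2 kN, R_B = 35/2 kN

Load 1 — point force P=5 kN at a=6 m (b=L-a=2):
  R_A = Pb/L = 5·2/8 = 5/4 kN
  R_B = Pa/L = 5·6/8 = 15/4 kN
Load 2 — applied couple M₀=18 kN·m at a=8/3 m (b=L-a=16/3):
  R_A = M₀/L = 18/8 = 9/4 kN
  R_B = -M₀/L = -18/8 = -9/4 kN
Load 3 — uniform load w=4 kN/m over full span:
  R_A = wL/2 = 4·8/2 = 16 kN
  R_B = wL/2 = 4·8/2 = 16 kN
Superposition: R_A = 39/2 kN, R_B = 35/2 kN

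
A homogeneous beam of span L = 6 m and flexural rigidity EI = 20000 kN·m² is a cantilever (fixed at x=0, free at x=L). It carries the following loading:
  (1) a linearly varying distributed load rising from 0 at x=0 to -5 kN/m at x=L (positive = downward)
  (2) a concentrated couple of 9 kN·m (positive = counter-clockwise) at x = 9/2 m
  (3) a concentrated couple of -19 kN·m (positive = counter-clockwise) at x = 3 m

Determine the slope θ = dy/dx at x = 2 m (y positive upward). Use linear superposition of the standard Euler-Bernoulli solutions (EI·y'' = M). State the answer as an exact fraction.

Load 1 — triangular load w₀=-5 kN/m (0→w₀ over full span):
  θ_1 = (w₀Lx²/4-w₀L²x/3-w₀x⁴/(24L))/EI = ((-5)·6·2²/4-(-5)·6²·2/3-(-5)·2⁴/(24·6))/20000 = 163/36000 rad
Load 2 — applied couple M₀=9 kN·m at a=9/2 m (b=L-a=3/2):
  θ_2 = M₀x/EI  [x≤a] = 9·2/20000 = 9/10000 rad
Load 3 — applied couple M₀=-19 kN·m at a=3 m (b=L-a=3):
  θ_3 = M₀x/EI  [x≤a] = (-19)·2/20000 = -19/10000 rad
Superposition: θ = Σ θ_i = 127/36000 rad ≈ 0.003528 rad

θ(2) = 127/36000 rad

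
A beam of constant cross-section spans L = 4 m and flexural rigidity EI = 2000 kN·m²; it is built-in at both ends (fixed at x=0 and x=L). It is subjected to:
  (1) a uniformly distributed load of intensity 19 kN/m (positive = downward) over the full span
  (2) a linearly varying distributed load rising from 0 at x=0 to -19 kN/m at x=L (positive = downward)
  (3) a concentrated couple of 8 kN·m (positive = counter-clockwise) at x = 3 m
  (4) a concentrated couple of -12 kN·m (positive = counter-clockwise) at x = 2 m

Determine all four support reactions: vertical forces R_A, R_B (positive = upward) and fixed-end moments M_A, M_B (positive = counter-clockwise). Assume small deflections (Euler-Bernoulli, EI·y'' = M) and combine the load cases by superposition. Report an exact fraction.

R_A = 487/20 kN, M_A = 147/10 kN·m, R_B = 273/20 kN, M_B = -439/30 kN·m

Load 1 — uniform load w=19 kN/m over full span:
  R_A = wL/2 = 19·4/2 = 38 kN
  M_A = wL²/12 = 19·4²/12 = 76/3 kN·m
  R_B = wL/2 = 19·4/2 = 38 kN
  M_B = -wL²/12 = -19·4²/12 = -76/3 kN·m
Load 2 — triangular load w₀=-19 kN/m (0→w₀ over full span):
  R_A = 3w₀L/20 = 3·(-19)·4/20 = -57/5 kN
  M_A = w₀L²/30 = (-19)·4²/30 = -152/15 kN·m
  R_B = 7w₀L/20 = 7·(-19)·4/20 = -133/5 kN
  M_B = -w₀L²/20 = -(-19)·4²/20 = 76/5 kN·m
Load 3 — applied couple M₀=8 kN·m at a=3 m (b=L-a=1):
  R_A = 6M₀ab/L³ = 6·8·3·1/4³ = 9/4 kN
  M_A = M₀b(2a-b)/L² = 8·1·(2·3-1)/4² = 5/2 kN·m
  R_B = -6M₀ab/L³ = -6·8·3·1/4³ = -9/4 kN
  M_B = M₀a(2b-a)/L² = 8·3·(2·1-3)/4² = -3/2 kN·m
Load 4 — applied couple M₀=-12 kN·m at a=2 m (b=L-a=2):
  R_A = 6M₀ab/L³ = 6·(-12)·2·2/4³ = -9/2 kN
  M_A = M₀b(2a-b)/L² = (-12)·2·(2·2-2)/4² = -3 kN·m
  R_B = -6M₀ab/L³ = -6·(-12)·2·2/4³ = 9/2 kN
  M_B = M₀a(2b-a)/L² = (-12)·2·(2·2-2)/4² = -3 kN·m
Superposition: R_A = 487/20 kN, M_A = 147/10 kN·m, R_B = 273/20 kN, M_B = -439/30 kN·m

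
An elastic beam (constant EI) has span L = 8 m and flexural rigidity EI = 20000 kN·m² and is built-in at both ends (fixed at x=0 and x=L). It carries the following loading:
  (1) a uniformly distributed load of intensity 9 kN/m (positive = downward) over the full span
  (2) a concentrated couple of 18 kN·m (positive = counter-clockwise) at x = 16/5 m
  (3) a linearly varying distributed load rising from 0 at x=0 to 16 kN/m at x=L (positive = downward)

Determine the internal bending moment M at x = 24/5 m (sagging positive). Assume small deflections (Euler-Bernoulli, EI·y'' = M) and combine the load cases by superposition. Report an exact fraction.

M(24/5) = 14128/375 kN·m

Load 1 — uniform load w=9 kN/m over full span:
  M_1 = wLx/2 - wL²/12 - wx²/2 = 9·8·(24/5)/2 - 9·8²/12 - 9·(24/5)²/2 = 528/25 kN·m
Load 2 — applied couple M₀=18 kN·m at a=16/5 m (b=L-a=24/5):
  M_2 = R_Ax - M_A - M₀  [x>a] with R_A=81/25, M_A=54/25 = (81/25)·(24/5) - (54/25) - 18 = -576/125 kN·m
Load 3 — triangular load w₀=16 kN/m (0→w₀ over full span):
  M_3 = 3w₀Lx/20 - w₀L²/30 - w₀x³/(6L) = 3·16·8·(24/5)/20 - 16·8²/30 - 16·(24/5)³/(6·8) = 7936/375 kN·m
Superposition: M = Σ M_i = 14128/375 kN·m ≈ 37.674667 kN·m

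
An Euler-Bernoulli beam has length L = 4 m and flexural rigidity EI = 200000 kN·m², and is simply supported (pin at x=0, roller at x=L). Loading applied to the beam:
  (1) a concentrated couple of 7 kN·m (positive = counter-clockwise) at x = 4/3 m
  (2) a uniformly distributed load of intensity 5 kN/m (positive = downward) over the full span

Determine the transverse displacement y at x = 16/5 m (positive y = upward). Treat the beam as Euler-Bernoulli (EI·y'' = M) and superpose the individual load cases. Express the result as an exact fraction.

Load 1 — applied couple M₀=7 kN·m at a=4/3 m (b=L-a=8/3):
  y_1 = (M₀x³/(6L)-M₀(x-a)²/2+C₁x)/EI  [x>a] with C₁=M₀(3b²-L²)/(6L)=14/9 = (7·(16/5)³/(6·4)-7·((16/5)-(4/3))²/2+(14/9)·(16/5))/200000 = 329/28125000 m
Load 2 — uniform load w=5 kN/m over full span:
  y_2 = -wx(L³-2Lx²+x³)/(24EI) = -5·(16/5)·(4³-2·4·(16/5)²+(16/5)³)/(24·200000) = -58/1171875 m
Superposition: y = Σ y_i = -1063/28125000 m ≈ -0.000038 m

y(16/5) = -1063/28125000 m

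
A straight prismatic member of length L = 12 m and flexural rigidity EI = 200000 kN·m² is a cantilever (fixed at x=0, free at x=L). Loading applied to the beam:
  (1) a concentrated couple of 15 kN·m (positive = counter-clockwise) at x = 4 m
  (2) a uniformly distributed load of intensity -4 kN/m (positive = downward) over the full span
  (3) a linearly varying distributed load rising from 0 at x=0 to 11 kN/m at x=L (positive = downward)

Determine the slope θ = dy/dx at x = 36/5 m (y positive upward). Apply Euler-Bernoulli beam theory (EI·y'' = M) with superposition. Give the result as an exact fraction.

Load 1 — applied couple M₀=15 kN·m at a=4 m (b=L-a=8):
  θ_1 = M₀a/EI  [x>a] = 15·4/200000 = 3/10000 rad
Load 2 — uniform load w=-4 kN/m over full span:
  θ_2 = -wx(x²-3Lx+3L²)/(6EI) = -(-4)·(36/5)·((36/5)²-3·12·(36/5)+3·12²)/(6·200000) = 2106/390625 rad
Load 3 — triangular load w₀=11 kN/m (0→w₀ over full span):
  θ_3 = (w₀Lx²/4-w₀L²x/3-w₀x⁴/(24L))/EI = (11·12·(36/5)²/4-11·12²·(36/5)/3-11·(36/5)⁴/(24·12))/200000 = -171369/15625000 rad
Superposition: θ = Σ θ_i = -164883/31250000 rad ≈ -0.005276 rad

θ(36/5) = -164883/31250000 rad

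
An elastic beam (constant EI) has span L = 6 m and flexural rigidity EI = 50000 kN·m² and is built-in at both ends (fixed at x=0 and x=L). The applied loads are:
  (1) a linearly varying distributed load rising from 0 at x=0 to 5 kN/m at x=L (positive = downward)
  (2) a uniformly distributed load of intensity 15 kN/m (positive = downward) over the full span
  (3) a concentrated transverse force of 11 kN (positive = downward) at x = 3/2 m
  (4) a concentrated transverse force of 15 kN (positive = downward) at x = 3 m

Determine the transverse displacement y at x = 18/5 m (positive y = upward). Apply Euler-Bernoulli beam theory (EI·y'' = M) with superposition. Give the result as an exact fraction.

y(18/5) = -935163/625000000 m

Load 1 — triangular load w₀=5 kN/m (0→w₀ over full span):
  y_1 = -w₀x²(L-x)²(x+2L)/(120LEI) = -5·(18/5)²·(6-(18/5))²·((18/5)+2·6)/(120·6·50000) = -3159/19531250 m
Load 2 — uniform load w=15 kN/m over full span:
  y_2 = -wx²(L-x)²/(24EI) = -15·(18/5)²·(6-(18/5))²/(24·50000) = -729/781250 m
Load 3 — point force P=11 kN at a=3/2 m (b=L-a=9/2):
  y_3 = -Pa²(L-x)²(3bL-(3b+a)(L-x))/(6L³EI)  [x>a] = -11·(3/2)²·(6-(18/5))²·(3·(9/2)·6-(3·(9/2)+(3/2))·(6-(18/5)))/(6·6³·50000) = -99/1000000 m
Load 4 — point force P=15 kN at a=3 m (b=L-a=3):
  y_4 = -Pa²(L-x)²(3bL-(3b+a)(L-x))/(6L³EI)  [x>a] = -15·3²·(6-(18/5))²·(3·3·6-(3·3+3)·(6-(18/5)))/(6·6³·50000) = -189/625000 m
Superposition: y = Σ y_i = -935163/625000000 m ≈ -0.001496 m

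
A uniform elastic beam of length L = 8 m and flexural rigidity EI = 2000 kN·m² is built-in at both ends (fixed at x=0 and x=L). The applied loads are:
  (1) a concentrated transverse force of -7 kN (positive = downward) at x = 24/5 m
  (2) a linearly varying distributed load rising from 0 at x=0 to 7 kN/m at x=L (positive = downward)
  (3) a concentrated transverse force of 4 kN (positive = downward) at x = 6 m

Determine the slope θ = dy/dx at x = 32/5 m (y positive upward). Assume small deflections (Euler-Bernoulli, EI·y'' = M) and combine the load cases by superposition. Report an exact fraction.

θ(32/5) = 12979/2343750 rad

Load 1 — point force P=-7 kN at a=24/5 m (b=L-a=16/5):
  θ_1 = Pa²(L-x)(2bL-(3b+a)(L-x))/(2L³EI)  [x>a] = (-7)·(24/5)²·(8-(32/5))·(2·(16/5)·8-(3·(16/5)+(24/5))·(8-(32/5)))/(2·8³·2000) = -1386/390625 rad
Load 2 — triangular load w₀=7 kN/m (0→w₀ over full span):
  θ_2 = -w₀(2x(L-x)(L-2x)(x+2L)+x²(L-x)²)/(120LEI) = -7·(2·(32/5)·(8-(32/5))·(8-2·(32/5))·((32/5)+2·8)+(32/5)²·(8-(32/5))²)/(120·8·2000) = 1792/234375 rad
Load 3 — point force P=4 kN at a=6 m (b=L-a=2):
  θ_3 = Pa²(L-x)(2bL-(3b+a)(L-x))/(2L³EI)  [x>a] = 4·6²·(8-(32/5))·(2·2·8-(3·2+6)·(8-(32/5)))/(2·8³·2000) = 9/6250 rad
Superposition: θ = Σ θ_i = 12979/2343750 rad ≈ 0.005538 rad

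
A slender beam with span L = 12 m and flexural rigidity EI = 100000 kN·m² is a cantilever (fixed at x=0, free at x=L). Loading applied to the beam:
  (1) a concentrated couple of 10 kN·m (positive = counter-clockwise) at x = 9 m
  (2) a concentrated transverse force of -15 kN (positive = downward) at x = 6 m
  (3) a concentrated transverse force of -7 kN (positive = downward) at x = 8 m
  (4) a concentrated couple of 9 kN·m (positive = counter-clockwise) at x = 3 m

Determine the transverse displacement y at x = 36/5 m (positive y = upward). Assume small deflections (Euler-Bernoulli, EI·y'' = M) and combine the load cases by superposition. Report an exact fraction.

y(36/5) = 708291/25000000 m

Load 1 — applied couple M₀=10 kN·m at a=9 m (b=L-a=3):
  y_1 = M₀x²/(2EI)  [x≤a] = 10·(36/5)²/(2·100000) = 81/31250 m
Load 2 — point force P=-15 kN at a=6 m (b=L-a=6):
  y_2 = -Pa²(3x-a)/(6EI)  [x>a] = -(-15)·6²·(3·(36/5)-6)/(6·100000) = 351/25000 m
Load 3 — point force P=-7 kN at a=8 m (b=L-a=4):
  y_3 = -Px²(3a-x)/(6EI)  [x≤a] = -(-7)·(36/5)²·(3·8-(36/5))/(6·100000) = 3969/390625 m
Load 4 — applied couple M₀=9 kN·m at a=3 m (b=L-a=9):
  y_4 = M₀a(2x-a)/(2EI)  [x>a] = 9·3·(2·(36/5)-3)/(2·100000) = 1539/1000000 m
Superposition: y = Σ y_i = 708291/25000000 m ≈ 0.028332 m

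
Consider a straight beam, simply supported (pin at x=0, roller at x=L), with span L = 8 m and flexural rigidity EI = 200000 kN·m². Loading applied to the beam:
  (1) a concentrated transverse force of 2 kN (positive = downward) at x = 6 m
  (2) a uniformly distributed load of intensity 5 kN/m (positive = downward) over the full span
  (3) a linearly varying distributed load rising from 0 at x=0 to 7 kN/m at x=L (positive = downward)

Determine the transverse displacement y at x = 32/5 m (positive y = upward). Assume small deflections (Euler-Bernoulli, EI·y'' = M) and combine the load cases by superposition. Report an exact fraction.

Load 1 — point force P=2 kN at a=6 m (b=L-a=2):
  y_1 = -Pa(L-x)(2Lx-a²-x²)/(6LEI)  [x>a] = -2·6·(8-(32/5))·(2·8·(32/5)-6²-(32/5)²)/(6·8·200000) = -159/3125000 m
Load 2 — uniform load w=5 kN/m over full span:
  y_2 = -wx(L³-2Lx²+x³)/(24EI) = -5·(32/5)·(8³-2·8·(32/5)²+(32/5)³)/(24·200000) = -928/1171875 m
Load 3 — triangular load w₀=7 kN/m (0→w₀ over full span):
  y_3 = -w₀x(7L⁴-10L²x²+3x⁴)/(360LEI) = -7·(32/5)·(7·8⁴-10·8²·(32/5)²+3·(32/5)⁴)/(360·8·200000) = -28448/48828125 m
Superposition: y = Σ y_i = -1670377/1171875000 m ≈ -0.001425 m

y(32/5) = -1670377/1171875000 m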